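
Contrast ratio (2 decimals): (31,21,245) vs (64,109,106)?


Linearize each sRGB channel c=v/255: c/12.92 if c ≤ 0.04045 else ((c+0.055)/1.055)^2.4
L = 0.2126×R_lin + 0.7152×G_lin + 0.0722×B_lin
Color 1 (31,21,245):
  R=31: 31/255≈0.1216 > 0.04045 → ((0.1216+0.055)/1.055)^2.4 ≈ 0.01370
  G=21: 21/255≈0.0824 > 0.04045 → ((0.0824+0.055)/1.055)^2.4 ≈ 0.00750
  B=245: 245/255≈0.9608 > 0.04045 → ((0.9608+0.055)/1.055)^2.4 ≈ 0.91310
  L1 = 0.2126×0.01370 + 0.7152×0.00750 + 0.0722×0.91310 ≈ 0.07420
Color 2 (64,109,106):
  R=64: 64/255≈0.2510 > 0.04045 → ((0.2510+0.055)/1.055)^2.4 ≈ 0.05127
  G=109: 109/255≈0.4275 > 0.04045 → ((0.4275+0.055)/1.055)^2.4 ≈ 0.15293
  B=106: 106/255≈0.4157 > 0.04045 → ((0.4157+0.055)/1.055)^2.4 ≈ 0.14413
  L2 = 0.2126×0.05127 + 0.7152×0.15293 + 0.0722×0.14413 ≈ 0.13068
Lighter = 0.13068, Darker = 0.07420
Ratio = (L_lighter + 0.05) / (L_darker + 0.05)
Ratio = (0.13068 + 0.05) / (0.07420 + 0.05) = 0.18068 / 0.12420 ≈ 1.4547
Ratio ≈ 1.45:1


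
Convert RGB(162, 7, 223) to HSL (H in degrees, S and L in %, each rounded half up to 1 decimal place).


Normalize: R'=162/255≈0.6353, G'=7/255≈0.0275, B'=223/255≈0.8745
Max=223/255, Min=7/255, Δ=Max-Min=216/255
L = (Max+Min)/2 = (223+7)/510 = 230/510 = 0.45098… → L = 45.1%
L ≤ 0.5 → S = Δ/(Max+Min) = 216/(223+7) = 216/230 = 0.93913… → S = 93.9%
(the 1/255 factors cancel in S and H, so raw channel differences can be used)
Max is B' → H = 60 × ((R-G)/Δ + 4) = 60 × ((162-7)/216 + 4)
  155/216 + 4 = 0.7175… + 4 = 4.7175…
  H = 60 × 4.7175… = 283.055…° → H = 283.1°
= HSL(283.1°, 93.9%, 45.1%)


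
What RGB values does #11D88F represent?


11 → 17 (R)
D8 → 216 (G)
8F → 143 (B)
= RGB(17, 216, 143)


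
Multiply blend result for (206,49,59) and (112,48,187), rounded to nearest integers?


Multiply: C = A×B/255, rounded to nearest integer
R: 206×112/255 = 23072/255 ≈ 90.478 → 90
G: 49×48/255 = 2352/255 ≈ 9.224 → 9
B: 59×187/255 = 11033/255 ≈ 43.267 → 43
= RGB(90, 9, 43)


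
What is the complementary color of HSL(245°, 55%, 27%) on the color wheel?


Complement = opposite side of color wheel = hue + 180°
H' = (245 + 180) mod 360 = 65°
S and L unchanged.
= HSL(65°, 55%, 27%)


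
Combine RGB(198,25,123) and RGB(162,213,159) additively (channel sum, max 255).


Additive: each channel = min(255, C₁+C₂)
R: 198+162 = 360 → 255
G: 25+213 = 238 → 238
B: 123+159 = 282 → 255
= RGB(255, 238, 255)


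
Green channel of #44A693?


Color: #44A693
R = 44 = 68
G = A6 = 166
B = 93 = 147
Green = 166


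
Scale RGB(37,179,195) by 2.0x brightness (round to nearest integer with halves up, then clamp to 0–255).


Multiply each channel by 2.0, round half up, clamp to [0, 255]
R: 37×2.0 = 74
G: 179×2.0 = 358 → clamp → 255
B: 195×2.0 = 390 → clamp → 255
= RGB(74, 255, 255)


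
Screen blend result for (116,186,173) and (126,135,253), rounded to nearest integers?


Screen: C = 255 - (255-A)×(255-B)/255, rounded to nearest integer
R: 255 - (255-116)×(255-126)/255 = 255 - 17931/255 ≈ 255 - 70.318 = 184.682 → 185
G: 255 - (255-186)×(255-135)/255 = 255 - 8280/255 ≈ 255 - 32.471 = 222.529 → 223
B: 255 - (255-173)×(255-253)/255 = 255 - 164/255 ≈ 255 - 0.643 = 254.357 → 254
= RGB(185, 223, 254)


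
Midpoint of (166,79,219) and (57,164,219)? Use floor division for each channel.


Midpoint: each channel = ⌊(C₁+C₂)/2⌋
R: ⌊(166+57)/2⌋ = 111
G: ⌊(79+164)/2⌋ = 121
B: ⌊(219+219)/2⌋ = 219
= RGB(111, 121, 219)


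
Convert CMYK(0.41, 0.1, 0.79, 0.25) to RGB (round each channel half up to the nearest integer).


R = 255 × (1-C) × (1-K) = 255 × 0.59 × 0.75 = 112.8375 → 113
G = 255 × (1-M) × (1-K) = 255 × 0.90 × 0.75 = 172.125 → 172
B = 255 × (1-Y) × (1-K) = 255 × 0.21 × 0.75 = 40.1625 → 40
= RGB(113, 172, 40)


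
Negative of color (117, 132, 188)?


Invert: (255-R, 255-G, 255-B)
R: 255-117 = 138
G: 255-132 = 123
B: 255-188 = 67
= RGB(138, 123, 67)


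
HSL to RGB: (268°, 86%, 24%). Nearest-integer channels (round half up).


H=268°, S=0.86, L=0.24
C = (1-|2L-1|)×S = (1-|-0.52|)×0.86 = 0.4128
H' = H/60 = 268/60 ≈ 4.4667; X = C×(1-|H' mod 2 - 1|) = 0.19264
m = L - C/2 = 0.24 - 0.2064 = 0.0336
Sector ⌊H'⌋ = 4 → (R',G',B') = (0.19264, 0.0, 0.4128)
RGB = ((R'+m)×255, (G'+m)×255, (B'+m)×255) = (57.6912, 8.568, 113.832)
Round half up → RGB(58, 9, 114)


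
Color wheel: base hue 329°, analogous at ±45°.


Base hue: 329°
Left analog: (329 - 45) mod 360 = 284°
Right analog: (329 + 45) mod 360 = 14°
Analogous hues = 284° and 14°


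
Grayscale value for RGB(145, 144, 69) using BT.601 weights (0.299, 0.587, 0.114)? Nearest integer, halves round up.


Gray = 0.299×R + 0.587×G + 0.114×B
Gray = 0.299×145 + 0.587×144 + 0.114×69
Gray = 43.355 + 84.528 + 7.866
Gray = 135.749 → round half up → 136
Gray = 136


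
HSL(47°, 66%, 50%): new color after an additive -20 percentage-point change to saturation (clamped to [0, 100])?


Original S = 66%
Adjustment = -20 percentage points
New S = 66 + (-20) = 46
Clamp to [0, 100] → 46
= HSL(47°, 46%, 50%)


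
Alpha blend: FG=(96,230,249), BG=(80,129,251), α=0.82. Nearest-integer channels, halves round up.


C = α×F + (1-α)×B, with 1-α = 0.18
R: 0.82×96 + 0.18×80 = 78.72 + 14.40 = 93.12 → 93
G: 0.82×230 + 0.18×129 = 188.60 + 23.22 = 211.82 → 212
B: 0.82×249 + 0.18×251 = 204.18 + 45.18 = 249.36 → 249
= RGB(93, 212, 249)


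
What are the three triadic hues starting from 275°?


Triadic: equally spaced at 120° intervals
H1 = 275°
H2 = (275 + 120) mod 360 = 35°
H3 = (275 + 240) mod 360 = 155°
Triadic = 275°, 35°, 155°


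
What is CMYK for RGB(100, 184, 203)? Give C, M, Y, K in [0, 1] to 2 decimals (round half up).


R'=100/255≈0.3922, G'=184/255≈0.7216, B'=203/255≈0.7961
K = 1 - max(R',G',B') = 1 - 203/255 = 52/255 = 0.20392… → 0.20
(1-R'-K)/(1-K) simplifies to (max-R)/max with max = 203:
C = (203-100)/203 = 103/203 = 0.50738… → 0.51
M = (203-184)/203 = 19/203 = 0.09359… → 0.09
Y = (203-203)/203 = 0/203 = 0 → 0.00
= CMYK(0.51, 0.09, 0.00, 0.20)


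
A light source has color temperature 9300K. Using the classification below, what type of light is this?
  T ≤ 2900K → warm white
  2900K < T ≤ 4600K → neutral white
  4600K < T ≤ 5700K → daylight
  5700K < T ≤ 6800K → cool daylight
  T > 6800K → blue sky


Temperature: 9300K
9300K > 6800K → blue sky
Classification: blue sky


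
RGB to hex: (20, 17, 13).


R = 20 → 14 (hex)
G = 17 → 11 (hex)
B = 13 → 0D (hex)
Hex = #14110D


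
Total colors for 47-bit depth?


Colors = 2^bits = 2^47
= 140,737,488,355,328 colors


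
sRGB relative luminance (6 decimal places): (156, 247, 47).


Linearize each channel (sRGB transfer function): c = v/255; c_lin = c/12.92 if c ≤ 0.04045, else ((c+0.055)/1.055)^2.4
  R: 156/255 ≈ 0.611765 > 0.04045 → ((0.611765+0.055)/1.055)^2.4 ≈ 0.332452
  G: 247/255 ≈ 0.968627 > 0.04045 → ((0.968627+0.055)/1.055)^2.4 ≈ 0.930111
  B: 47/255 ≈ 0.184314 > 0.04045 → ((0.184314+0.055)/1.055)^2.4 ≈ 0.028426
R_lin = 0.332452, G_lin = 0.930111, B_lin = 0.028426
L = 0.2126×R + 0.7152×G + 0.0722×B
L = 0.2126×0.332452 + 0.7152×0.930111 + 0.0722×0.028426
L ≈ 0.737947


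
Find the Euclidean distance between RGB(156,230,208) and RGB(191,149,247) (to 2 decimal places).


d = √[(R₁-R₂)² + (G₁-G₂)² + (B₁-B₂)²]
d = √[(156-191)² + (230-149)² + (208-247)²]
d = √[1225 + 6561 + 1521]
d = √9307
d ≈ 96.47


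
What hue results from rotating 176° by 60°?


New hue = (H + rotation) mod 360
New hue = (176 + 60) mod 360
= 236 mod 360
= 236°


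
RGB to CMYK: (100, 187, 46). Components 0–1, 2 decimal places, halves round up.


R'=100/255≈0.3922, G'=187/255≈0.7333, B'=46/255≈0.1804
K = 1 - max(R',G',B') = 1 - 187/255 = 68/255 = 0.26666… → 0.27
(1-R'-K)/(1-K) simplifies to (max-R)/max with max = 187:
C = (187-100)/187 = 87/187 = 0.46524… → 0.47
M = (187-187)/187 = 0/187 = 0 → 0.00
Y = (187-46)/187 = 141/187 = 0.75401… → 0.75
= CMYK(0.47, 0.00, 0.75, 0.27)


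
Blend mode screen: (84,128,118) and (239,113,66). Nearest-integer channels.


Screen: C = 255 - (255-A)×(255-B)/255, rounded to nearest integer
R: 255 - (255-84)×(255-239)/255 = 255 - 2736/255 ≈ 255 - 10.729 = 244.271 → 244
G: 255 - (255-128)×(255-113)/255 = 255 - 18034/255 ≈ 255 - 70.722 = 184.278 → 184
B: 255 - (255-118)×(255-66)/255 = 255 - 25893/255 ≈ 255 - 101.541 = 153.459 → 153
= RGB(244, 184, 153)


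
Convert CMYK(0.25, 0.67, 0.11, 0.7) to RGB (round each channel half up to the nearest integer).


R = 255 × (1-C) × (1-K) = 255 × 0.75 × 0.30 = 57.375 → 57
G = 255 × (1-M) × (1-K) = 255 × 0.33 × 0.30 = 25.245 → 25
B = 255 × (1-Y) × (1-K) = 255 × 0.89 × 0.30 = 68.085 → 68
= RGB(57, 25, 68)


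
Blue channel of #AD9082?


Color: #AD9082
R = AD = 173
G = 90 = 144
B = 82 = 130
Blue = 130


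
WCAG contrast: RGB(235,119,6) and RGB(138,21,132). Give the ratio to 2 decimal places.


Linearize each sRGB channel c=v/255: c/12.92 if c ≤ 0.04045 else ((c+0.055)/1.055)^2.4
L = 0.2126×R_lin + 0.7152×G_lin + 0.0722×B_lin
Color 1 (235,119,6):
  R=235: 235/255≈0.9216 > 0.04045 → ((0.9216+0.055)/1.055)^2.4 ≈ 0.83077
  G=119: 119/255≈0.4667 > 0.04045 → ((0.4667+0.055)/1.055)^2.4 ≈ 0.18447
  B=6: 6/255≈0.0235 ≤ 0.04045 → 0.0235/12.92 ≈ 0.00182
  L1 = 0.2126×0.83077 + 0.7152×0.18447 + 0.0722×0.00182 ≈ 0.30869
Color 2 (138,21,132):
  R=138: 138/255≈0.5412 > 0.04045 → ((0.5412+0.055)/1.055)^2.4 ≈ 0.25415
  G=21: 21/255≈0.0824 > 0.04045 → ((0.0824+0.055)/1.055)^2.4 ≈ 0.00750
  B=132: 132/255≈0.5176 > 0.04045 → ((0.5176+0.055)/1.055)^2.4 ≈ 0.23074
  L2 = 0.2126×0.25415 + 0.7152×0.00750 + 0.0722×0.23074 ≈ 0.07606
Lighter = 0.30869, Darker = 0.07606
Ratio = (L_lighter + 0.05) / (L_darker + 0.05)
Ratio = (0.30869 + 0.05) / (0.07606 + 0.05) = 0.35869 / 0.12606 ≈ 2.8455
Ratio ≈ 2.85:1


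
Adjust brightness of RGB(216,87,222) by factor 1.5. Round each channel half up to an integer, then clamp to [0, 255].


Multiply each channel by 1.5, round half up, clamp to [0, 255]
R: 216×1.5 = 324 → clamp → 255
G: 87×1.5 = 130.5 → round → 131
B: 222×1.5 = 333 → clamp → 255
= RGB(255, 131, 255)


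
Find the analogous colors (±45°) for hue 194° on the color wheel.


Base hue: 194°
Left analog: (194 - 45) mod 360 = 149°
Right analog: (194 + 45) mod 360 = 239°
Analogous hues = 149° and 239°


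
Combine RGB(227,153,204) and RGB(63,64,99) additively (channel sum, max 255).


Additive: each channel = min(255, C₁+C₂)
R: 227+63 = 290 → 255
G: 153+64 = 217 → 217
B: 204+99 = 303 → 255
= RGB(255, 217, 255)


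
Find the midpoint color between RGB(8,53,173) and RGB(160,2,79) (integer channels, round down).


Midpoint: each channel = ⌊(C₁+C₂)/2⌋
R: ⌊(8+160)/2⌋ = 84
G: ⌊(53+2)/2⌋ = 27
B: ⌊(173+79)/2⌋ = 126
= RGB(84, 27, 126)


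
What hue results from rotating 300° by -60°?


New hue = (H + rotation) mod 360
New hue = (300 -60) mod 360
= 240 mod 360
= 240°


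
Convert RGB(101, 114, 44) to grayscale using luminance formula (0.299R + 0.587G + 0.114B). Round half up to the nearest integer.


Gray = 0.299×R + 0.587×G + 0.114×B
Gray = 0.299×101 + 0.587×114 + 0.114×44
Gray = 30.199 + 66.918 + 5.016
Gray = 102.133 → round half up → 102
Gray = 102


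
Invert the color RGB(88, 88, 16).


Invert: (255-R, 255-G, 255-B)
R: 255-88 = 167
G: 255-88 = 167
B: 255-16 = 239
= RGB(167, 167, 239)


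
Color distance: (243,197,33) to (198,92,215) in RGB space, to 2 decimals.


d = √[(R₁-R₂)² + (G₁-G₂)² + (B₁-B₂)²]
d = √[(243-198)² + (197-92)² + (33-215)²]
d = √[2025 + 11025 + 33124]
d = √46174
d ≈ 214.88


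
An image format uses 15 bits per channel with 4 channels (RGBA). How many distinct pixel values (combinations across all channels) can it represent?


Total bits = 15 bits/channel × 4 channels = 60 bits
Distinct pixel values = 2^60
= 1,152,921,504,606,846,976 pixel values


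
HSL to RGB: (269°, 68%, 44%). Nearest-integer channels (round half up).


H=269°, S=0.68, L=0.44
C = (1-|2L-1|)×S = (1-|-0.12|)×0.68 = 0.5984
H' = H/60 = 269/60 ≈ 4.4833; X = C×(1-|H' mod 2 - 1|) ≈ 0.2892
m = L - C/2 = 0.44 - 0.2992 = 0.1408
Sector ⌊H'⌋ = 4 → (R',G',B') = (≈0.2892, 0.0, 0.5984)
RGB = ((R'+m)×255, (G'+m)×255, (B'+m)×255) = (109.6568, 35.904, 188.496)
Round half up → RGB(110, 36, 188)


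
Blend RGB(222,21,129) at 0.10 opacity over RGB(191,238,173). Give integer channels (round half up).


C = α×F + (1-α)×B, with 1-α = 0.90
R: 0.10×222 + 0.90×191 = 22.20 + 171.90 = 194.10 → 194
G: 0.10×21 + 0.90×238 = 2.10 + 214.20 = 216.30 → 216
B: 0.10×129 + 0.90×173 = 12.90 + 155.70 = 168.60 → 169
= RGB(194, 216, 169)


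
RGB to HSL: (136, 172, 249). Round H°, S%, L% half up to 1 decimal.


Normalize: R'=136/255≈0.5333, G'=172/255≈0.6745, B'=249/255≈0.9765
Max=249/255, Min=136/255, Δ=Max-Min=113/255
L = (Max+Min)/2 = (249+136)/510 = 385/510 = 0.75490… → L = 75.5%
L > 0.5 → S = Δ/(2-Max-Min) = 113/(510-249-136) = 113/125 = 0.904 → S = 90.4%
(the 1/255 factors cancel in S and H, so raw channel differences can be used)
Max is B' → H = 60 × ((R-G)/Δ + 4) = 60 × ((136-172)/113 + 4)
  -36/113 + 4 = -0.3185… + 4 = 3.6814…
  H = 60 × 3.6814… = 220.884…° → H = 220.9°
= HSL(220.9°, 90.4%, 75.5%)


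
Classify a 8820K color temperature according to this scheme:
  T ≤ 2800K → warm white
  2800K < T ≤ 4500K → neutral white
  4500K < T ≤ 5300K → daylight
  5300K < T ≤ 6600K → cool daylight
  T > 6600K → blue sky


Temperature: 8820K
8820K > 6600K → blue sky
Classification: blue sky


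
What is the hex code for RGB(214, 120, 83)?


R = 214 → D6 (hex)
G = 120 → 78 (hex)
B = 83 → 53 (hex)
Hex = #D67853


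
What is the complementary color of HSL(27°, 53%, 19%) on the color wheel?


Complement = opposite side of color wheel = hue + 180°
H' = (27 + 180) mod 360 = 207°
S and L unchanged.
= HSL(207°, 53%, 19%)


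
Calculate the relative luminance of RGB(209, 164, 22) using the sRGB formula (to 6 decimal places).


Linearize each channel (sRGB transfer function): c = v/255; c_lin = c/12.92 if c ≤ 0.04045, else ((c+0.055)/1.055)^2.4
  R: 209/255 ≈ 0.819608 > 0.04045 → ((0.819608+0.055)/1.055)^2.4 ≈ 0.637597
  G: 164/255 ≈ 0.643137 > 0.04045 → ((0.643137+0.055)/1.055)^2.4 ≈ 0.371238
  B: 22/255 ≈ 0.086275 > 0.04045 → ((0.086275+0.055)/1.055)^2.4 ≈ 0.008023
R_lin = 0.637597, G_lin = 0.371238, B_lin = 0.008023
L = 0.2126×R + 0.7152×G + 0.0722×B
L = 0.2126×0.637597 + 0.7152×0.371238 + 0.0722×0.008023
L ≈ 0.401642


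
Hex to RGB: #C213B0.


C2 → 194 (R)
13 → 19 (G)
B0 → 176 (B)
= RGB(194, 19, 176)


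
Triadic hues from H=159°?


Triadic: equally spaced at 120° intervals
H1 = 159°
H2 = (159 + 120) mod 360 = 279°
H3 = (159 + 240) mod 360 = 39°
Triadic = 159°, 279°, 39°


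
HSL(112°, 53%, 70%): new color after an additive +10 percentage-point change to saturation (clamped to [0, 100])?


Original S = 53%
Adjustment = +10 percentage points
New S = 53 + (10) = 63
Clamp to [0, 100] → 63
= HSL(112°, 63%, 70%)


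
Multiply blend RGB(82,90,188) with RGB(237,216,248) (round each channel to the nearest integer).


Multiply: C = A×B/255, rounded to nearest integer
R: 82×237/255 = 19434/255 ≈ 76.212 → 76
G: 90×216/255 = 19440/255 ≈ 76.235 → 76
B: 188×248/255 = 46624/255 ≈ 182.839 → 183
= RGB(76, 76, 183)


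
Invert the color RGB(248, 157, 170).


Invert: (255-R, 255-G, 255-B)
R: 255-248 = 7
G: 255-157 = 98
B: 255-170 = 85
= RGB(7, 98, 85)


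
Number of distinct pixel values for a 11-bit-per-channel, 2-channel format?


Total bits = 11 bits/channel × 2 channels = 22 bits
Distinct pixel values = 2^22
= 4,194,304 pixel values


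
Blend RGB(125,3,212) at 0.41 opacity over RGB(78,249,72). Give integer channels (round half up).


C = α×F + (1-α)×B, with 1-α = 0.59
R: 0.41×125 + 0.59×78 = 51.25 + 46.02 = 97.27 → 97
G: 0.41×3 + 0.59×249 = 1.23 + 146.91 = 148.14 → 148
B: 0.41×212 + 0.59×72 = 86.92 + 42.48 = 129.40 → 129
= RGB(97, 148, 129)


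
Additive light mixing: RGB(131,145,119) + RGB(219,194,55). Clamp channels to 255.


Additive: each channel = min(255, C₁+C₂)
R: 131+219 = 350 → 255
G: 145+194 = 339 → 255
B: 119+55 = 174 → 174
= RGB(255, 255, 174)


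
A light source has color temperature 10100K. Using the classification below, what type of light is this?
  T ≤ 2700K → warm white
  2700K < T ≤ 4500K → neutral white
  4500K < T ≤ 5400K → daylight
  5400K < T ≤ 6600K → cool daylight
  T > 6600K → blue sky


Temperature: 10100K
10100K > 6600K → blue sky
Classification: blue sky


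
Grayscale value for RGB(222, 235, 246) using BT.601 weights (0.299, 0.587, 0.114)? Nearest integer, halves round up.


Gray = 0.299×R + 0.587×G + 0.114×B
Gray = 0.299×222 + 0.587×235 + 0.114×246
Gray = 66.378 + 137.945 + 28.044
Gray = 232.367 → round half up → 232
Gray = 232


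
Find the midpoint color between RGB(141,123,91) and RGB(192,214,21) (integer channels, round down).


Midpoint: each channel = ⌊(C₁+C₂)/2⌋
R: ⌊(141+192)/2⌋ = 166
G: ⌊(123+214)/2⌋ = 168
B: ⌊(91+21)/2⌋ = 56
= RGB(166, 168, 56)


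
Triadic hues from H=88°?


Triadic: equally spaced at 120° intervals
H1 = 88°
H2 = (88 + 120) mod 360 = 208°
H3 = (88 + 240) mod 360 = 328°
Triadic = 88°, 208°, 328°


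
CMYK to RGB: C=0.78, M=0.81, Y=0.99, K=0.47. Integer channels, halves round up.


R = 255 × (1-C) × (1-K) = 255 × 0.22 × 0.53 = 29.733 → 30
G = 255 × (1-M) × (1-K) = 255 × 0.19 × 0.53 = 25.6785 → 26
B = 255 × (1-Y) × (1-K) = 255 × 0.01 × 0.53 = 1.3515 → 1
= RGB(30, 26, 1)


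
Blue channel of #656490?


Color: #656490
R = 65 = 101
G = 64 = 100
B = 90 = 144
Blue = 144


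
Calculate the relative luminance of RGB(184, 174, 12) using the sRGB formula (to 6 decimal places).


Linearize each channel (sRGB transfer function): c = v/255; c_lin = c/12.92 if c ≤ 0.04045, else ((c+0.055)/1.055)^2.4
  R: 184/255 ≈ 0.721569 > 0.04045 → ((0.721569+0.055)/1.055)^2.4 ≈ 0.479320
  G: 174/255 ≈ 0.682353 > 0.04045 → ((0.682353+0.055)/1.055)^2.4 ≈ 0.423268
  B: 12/255 ≈ 0.047059 > 0.04045 → ((0.047059+0.055)/1.055)^2.4 ≈ 0.003677
R_lin = 0.479320, G_lin = 0.423268, B_lin = 0.003677
L = 0.2126×R + 0.7152×G + 0.0722×B
L = 0.2126×0.479320 + 0.7152×0.423268 + 0.0722×0.003677
L ≈ 0.404890


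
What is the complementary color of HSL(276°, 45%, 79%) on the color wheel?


Complement = opposite side of color wheel = hue + 180°
H' = (276 + 180) mod 360 = 96°
S and L unchanged.
= HSL(96°, 45%, 79%)


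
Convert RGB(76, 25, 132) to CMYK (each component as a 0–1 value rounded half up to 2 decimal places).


R'=76/255≈0.2980, G'=25/255≈0.0980, B'=132/255≈0.5176
K = 1 - max(R',G',B') = 1 - 132/255 = 123/255 = 0.48235… → 0.48
(1-R'-K)/(1-K) simplifies to (max-R)/max with max = 132:
C = (132-76)/132 = 56/132 = 0.42424… → 0.42
M = (132-25)/132 = 107/132 = 0.81060… → 0.81
Y = (132-132)/132 = 0/132 = 0 → 0.00
= CMYK(0.42, 0.81, 0.00, 0.48)


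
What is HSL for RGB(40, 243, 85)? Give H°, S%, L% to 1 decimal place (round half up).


Normalize: R'=40/255≈0.1569, G'=243/255≈0.9529, B'=85/255≈0.3333
Max=243/255, Min=40/255, Δ=Max-Min=203/255
L = (Max+Min)/2 = (243+40)/510 = 283/510 = 0.55490… → L = 55.5%
L > 0.5 → S = Δ/(2-Max-Min) = 203/(510-243-40) = 203/227 = 0.89427… → S = 89.4%
(the 1/255 factors cancel in S and H, so raw channel differences can be used)
Max is G' → H = 60 × ((B-R)/Δ + 2) = 60 × ((85-40)/203 + 2)
  45/203 + 2 = 0.2216… + 2 = 2.2216…
  H = 60 × 2.2216… = 133.300…° → H = 133.3°
= HSL(133.3°, 89.4%, 55.5%)


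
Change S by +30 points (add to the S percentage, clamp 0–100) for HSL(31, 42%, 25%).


Original S = 42%
Adjustment = +30 percentage points
New S = 42 + (30) = 72
Clamp to [0, 100] → 72
= HSL(31°, 72%, 25%)


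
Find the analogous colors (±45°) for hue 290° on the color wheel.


Base hue: 290°
Left analog: (290 - 45) mod 360 = 245°
Right analog: (290 + 45) mod 360 = 335°
Analogous hues = 245° and 335°


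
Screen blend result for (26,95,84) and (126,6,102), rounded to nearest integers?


Screen: C = 255 - (255-A)×(255-B)/255, rounded to nearest integer
R: 255 - (255-26)×(255-126)/255 = 255 - 29541/255 ≈ 255 - 115.847 = 139.153 → 139
G: 255 - (255-95)×(255-6)/255 = 255 - 39840/255 ≈ 255 - 156.235 = 98.765 → 99
B: 255 - (255-84)×(255-102)/255 = 255 - 26163/255 ≈ 255 - 102.600 = 152.400 → 152
= RGB(139, 99, 152)


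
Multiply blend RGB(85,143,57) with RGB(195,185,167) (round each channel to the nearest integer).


Multiply: C = A×B/255, rounded to nearest integer
R: 85×195/255 = 16575/255 ≈ 65.000 → 65
G: 143×185/255 = 26455/255 ≈ 103.745 → 104
B: 57×167/255 = 9519/255 ≈ 37.329 → 37
= RGB(65, 104, 37)


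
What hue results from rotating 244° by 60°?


New hue = (H + rotation) mod 360
New hue = (244 + 60) mod 360
= 304 mod 360
= 304°


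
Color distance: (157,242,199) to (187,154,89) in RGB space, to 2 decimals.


d = √[(R₁-R₂)² + (G₁-G₂)² + (B₁-B₂)²]
d = √[(157-187)² + (242-154)² + (199-89)²]
d = √[900 + 7744 + 12100]
d = √20744
d ≈ 144.03


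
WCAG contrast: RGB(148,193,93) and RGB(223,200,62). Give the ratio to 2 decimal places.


Linearize each sRGB channel c=v/255: c/12.92 if c ≤ 0.04045 else ((c+0.055)/1.055)^2.4
L = 0.2126×R_lin + 0.7152×G_lin + 0.0722×B_lin
Color 1 (148,193,93):
  R=148: 148/255≈0.5804 > 0.04045 → ((0.5804+0.055)/1.055)^2.4 ≈ 0.29614
  G=193: 193/255≈0.7569 > 0.04045 → ((0.7569+0.055)/1.055)^2.4 ≈ 0.53328
  B=93: 93/255≈0.3647 > 0.04045 → ((0.3647+0.055)/1.055)^2.4 ≈ 0.10946
  L1 = 0.2126×0.29614 + 0.7152×0.53328 + 0.0722×0.10946 ≈ 0.45226
Color 2 (223,200,62):
  R=223: 223/255≈0.8745 > 0.04045 → ((0.8745+0.055)/1.055)^2.4 ≈ 0.73791
  G=200: 200/255≈0.7843 > 0.04045 → ((0.7843+0.055)/1.055)^2.4 ≈ 0.57758
  B=62: 62/255≈0.2431 > 0.04045 → ((0.2431+0.055)/1.055)^2.4 ≈ 0.04817
  L2 = 0.2126×0.73791 + 0.7152×0.57758 + 0.0722×0.04817 ≈ 0.57344
Lighter = 0.57344, Darker = 0.45226
Ratio = (L_lighter + 0.05) / (L_darker + 0.05)
Ratio = (0.57344 + 0.05) / (0.45226 + 0.05) = 0.62344 / 0.50226 ≈ 1.2413
Ratio ≈ 1.24:1


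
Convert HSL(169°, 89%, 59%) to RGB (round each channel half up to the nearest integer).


H=169°, S=0.89, L=0.59
C = (1-|2L-1|)×S = (1-|0.18|)×0.89 = 0.7298
H' = H/60 = 169/60 ≈ 2.8167; X = C×(1-|H' mod 2 - 1|) ≈ 0.5960
m = L - C/2 = 0.59 - 0.3649 = 0.2251
Sector ⌊H'⌋ = 2 → (R',G',B') = (0.0, 0.7298, ≈0.5960)
RGB = ((R'+m)×255, (G'+m)×255, (B'+m)×255) = (57.4005, 243.4995, 209.38135)
Round half up → RGB(57, 243, 209)


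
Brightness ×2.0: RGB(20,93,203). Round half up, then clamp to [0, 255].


Multiply each channel by 2.0, round half up, clamp to [0, 255]
R: 20×2.0 = 40
G: 93×2.0 = 186
B: 203×2.0 = 406 → clamp → 255
= RGB(40, 186, 255)


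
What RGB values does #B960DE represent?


B9 → 185 (R)
60 → 96 (G)
DE → 222 (B)
= RGB(185, 96, 222)


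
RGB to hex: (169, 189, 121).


R = 169 → A9 (hex)
G = 189 → BD (hex)
B = 121 → 79 (hex)
Hex = #A9BD79


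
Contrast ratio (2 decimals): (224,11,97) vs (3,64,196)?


Linearize each sRGB channel c=v/255: c/12.92 if c ≤ 0.04045 else ((c+0.055)/1.055)^2.4
L = 0.2126×R_lin + 0.7152×G_lin + 0.0722×B_lin
Color 1 (224,11,97):
  R=224: 224/255≈0.8784 > 0.04045 → ((0.8784+0.055)/1.055)^2.4 ≈ 0.74540
  G=11: 11/255≈0.0431 > 0.04045 → ((0.0431+0.055)/1.055)^2.4 ≈ 0.00335
  B=97: 97/255≈0.3804 > 0.04045 → ((0.3804+0.055)/1.055)^2.4 ≈ 0.11954
  L1 = 0.2126×0.74540 + 0.7152×0.00335 + 0.0722×0.11954 ≈ 0.16950
Color 2 (3,64,196):
  R=3: 3/255≈0.0118 ≤ 0.04045 → 0.0118/12.92 ≈ 0.00091
  G=64: 64/255≈0.2510 > 0.04045 → ((0.2510+0.055)/1.055)^2.4 ≈ 0.05127
  B=196: 196/255≈0.7686 > 0.04045 → ((0.7686+0.055)/1.055)^2.4 ≈ 0.55201
  L2 = 0.2126×0.00091 + 0.7152×0.05127 + 0.0722×0.55201 ≈ 0.07672
Lighter = 0.16950, Darker = 0.07672
Ratio = (L_lighter + 0.05) / (L_darker + 0.05)
Ratio = (0.16950 + 0.05) / (0.07672 + 0.05) = 0.21950 / 0.12672 ≈ 1.7322
Ratio ≈ 1.73:1


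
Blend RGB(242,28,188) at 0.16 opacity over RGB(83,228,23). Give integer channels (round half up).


C = α×F + (1-α)×B, with 1-α = 0.84
R: 0.16×242 + 0.84×83 = 38.72 + 69.72 = 108.44 → 108
G: 0.16×28 + 0.84×228 = 4.48 + 191.52 = 196.00 → 196
B: 0.16×188 + 0.84×23 = 30.08 + 19.32 = 49.40 → 49
= RGB(108, 196, 49)


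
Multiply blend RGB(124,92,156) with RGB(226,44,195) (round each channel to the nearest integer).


Multiply: C = A×B/255, rounded to nearest integer
R: 124×226/255 = 28024/255 ≈ 109.898 → 110
G: 92×44/255 = 4048/255 ≈ 15.875 → 16
B: 156×195/255 = 30420/255 ≈ 119.294 → 119
= RGB(110, 16, 119)


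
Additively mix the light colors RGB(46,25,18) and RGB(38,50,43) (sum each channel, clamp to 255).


Additive: each channel = min(255, C₁+C₂)
R: 46+38 = 84 → 84
G: 25+50 = 75 → 75
B: 18+43 = 61 → 61
= RGB(84, 75, 61)


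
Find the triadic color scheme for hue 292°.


Triadic: equally spaced at 120° intervals
H1 = 292°
H2 = (292 + 120) mod 360 = 52°
H3 = (292 + 240) mod 360 = 172°
Triadic = 292°, 52°, 172°


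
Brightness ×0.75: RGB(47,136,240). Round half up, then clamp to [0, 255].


Multiply each channel by 0.75, round half up, clamp to [0, 255]
R: 47×0.75 = 35.25 → round → 35
G: 136×0.75 = 102
B: 240×0.75 = 180
= RGB(35, 102, 180)


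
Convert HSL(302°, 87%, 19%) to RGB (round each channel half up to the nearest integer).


H=302°, S=0.87, L=0.19
C = (1-|2L-1|)×S = (1-|-0.62|)×0.87 = 0.3306
H' = H/60 = 302/60 ≈ 5.0333; X = C×(1-|H' mod 2 - 1|) = 0.31958
m = L - C/2 = 0.19 - 0.1653 = 0.0247
Sector ⌊H'⌋ = 5 → (R',G',B') = (0.3306, 0.0, 0.31958)
RGB = ((R'+m)×255, (G'+m)×255, (B'+m)×255) = (90.6015, 6.2985, 87.7914)
Round half up → RGB(91, 6, 88)


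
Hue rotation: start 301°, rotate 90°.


New hue = (H + rotation) mod 360
New hue = (301 + 90) mod 360
= 391 mod 360
= 31°


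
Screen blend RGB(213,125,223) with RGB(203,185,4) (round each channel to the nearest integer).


Screen: C = 255 - (255-A)×(255-B)/255, rounded to nearest integer
R: 255 - (255-213)×(255-203)/255 = 255 - 2184/255 ≈ 255 - 8.565 = 246.435 → 246
G: 255 - (255-125)×(255-185)/255 = 255 - 9100/255 ≈ 255 - 35.686 = 219.314 → 219
B: 255 - (255-223)×(255-4)/255 = 255 - 8032/255 ≈ 255 - 31.498 = 223.502 → 224
= RGB(246, 219, 224)


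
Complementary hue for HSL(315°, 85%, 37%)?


Complement = opposite side of color wheel = hue + 180°
H' = (315 + 180) mod 360 = 135°
S and L unchanged.
= HSL(135°, 85%, 37%)


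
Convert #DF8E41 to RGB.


DF → 223 (R)
8E → 142 (G)
41 → 65 (B)
= RGB(223, 142, 65)


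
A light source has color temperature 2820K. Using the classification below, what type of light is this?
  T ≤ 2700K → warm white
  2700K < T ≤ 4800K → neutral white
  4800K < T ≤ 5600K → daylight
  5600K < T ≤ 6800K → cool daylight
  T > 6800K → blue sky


Temperature: 2820K
2700K < 2820K ≤ 4800K → neutral white
Classification: neutral white


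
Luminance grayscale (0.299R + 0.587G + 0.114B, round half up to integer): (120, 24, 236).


Gray = 0.299×R + 0.587×G + 0.114×B
Gray = 0.299×120 + 0.587×24 + 0.114×236
Gray = 35.880 + 14.088 + 26.904
Gray = 76.872 → round half up → 77
Gray = 77


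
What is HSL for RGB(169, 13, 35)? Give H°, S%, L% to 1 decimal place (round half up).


Normalize: R'=169/255≈0.6627, G'=13/255≈0.0510, B'=35/255≈0.1373
Max=169/255, Min=13/255, Δ=Max-Min=156/255
L = (Max+Min)/2 = (169+13)/510 = 182/510 = 0.35686… → L = 35.7%
L ≤ 0.5 → S = Δ/(Max+Min) = 156/(169+13) = 156/182 = 0.85714… → S = 85.7%
(the 1/255 factors cancel in S and H, so raw channel differences can be used)
Max is R' → H = 60 × (((G-B)/Δ) mod 6) = 60 × (((13-35)/156) mod 6)
  (-22)/156 = -0.1410…; negative, so add 6 → 5.8589…
  H = 60 × 5.8589… = 351.538…° → H = 351.5°
= HSL(351.5°, 85.7%, 35.7%)


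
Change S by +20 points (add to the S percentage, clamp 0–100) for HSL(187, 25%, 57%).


Original S = 25%
Adjustment = +20 percentage points
New S = 25 + (20) = 45
Clamp to [0, 100] → 45
= HSL(187°, 45%, 57%)


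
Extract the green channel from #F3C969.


Color: #F3C969
R = F3 = 243
G = C9 = 201
B = 69 = 105
Green = 201


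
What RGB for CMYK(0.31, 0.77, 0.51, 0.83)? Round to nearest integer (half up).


R = 255 × (1-C) × (1-K) = 255 × 0.69 × 0.17 = 29.9115 → 30
G = 255 × (1-M) × (1-K) = 255 × 0.23 × 0.17 = 9.9705 → 10
B = 255 × (1-Y) × (1-K) = 255 × 0.49 × 0.17 = 21.2415 → 21
= RGB(30, 10, 21)


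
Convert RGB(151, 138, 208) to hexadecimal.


R = 151 → 97 (hex)
G = 138 → 8A (hex)
B = 208 → D0 (hex)
Hex = #978AD0


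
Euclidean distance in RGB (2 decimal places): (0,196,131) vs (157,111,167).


d = √[(R₁-R₂)² + (G₁-G₂)² + (B₁-B₂)²]
d = √[(0-157)² + (196-111)² + (131-167)²]
d = √[24649 + 7225 + 1296]
d = √33170
d ≈ 182.13


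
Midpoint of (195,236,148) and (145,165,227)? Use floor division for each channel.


Midpoint: each channel = ⌊(C₁+C₂)/2⌋
R: ⌊(195+145)/2⌋ = 170
G: ⌊(236+165)/2⌋ = 200
B: ⌊(148+227)/2⌋ = 187
= RGB(170, 200, 187)


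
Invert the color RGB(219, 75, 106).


Invert: (255-R, 255-G, 255-B)
R: 255-219 = 36
G: 255-75 = 180
B: 255-106 = 149
= RGB(36, 180, 149)


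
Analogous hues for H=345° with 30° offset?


Base hue: 345°
Left analog: (345 - 30) mod 360 = 315°
Right analog: (345 + 30) mod 360 = 15°
Analogous hues = 315° and 15°


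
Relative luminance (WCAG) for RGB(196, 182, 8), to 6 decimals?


Linearize each channel (sRGB transfer function): c = v/255; c_lin = c/12.92 if c ≤ 0.04045, else ((c+0.055)/1.055)^2.4
  R: 196/255 ≈ 0.768627 > 0.04045 → ((0.768627+0.055)/1.055)^2.4 ≈ 0.552011
  G: 182/255 ≈ 0.713725 > 0.04045 → ((0.713725+0.055)/1.055)^2.4 ≈ 0.467784
  B: 8/255 ≈ 0.031373 ≤ 0.04045 → 0.031373/12.92 ≈ 0.002428
R_lin = 0.552011, G_lin = 0.467784, B_lin = 0.002428
L = 0.2126×R + 0.7152×G + 0.0722×B
L = 0.2126×0.552011 + 0.7152×0.467784 + 0.0722×0.002428
L ≈ 0.452092


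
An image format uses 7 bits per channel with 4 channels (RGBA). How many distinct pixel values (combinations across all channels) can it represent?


Total bits = 7 bits/channel × 4 channels = 28 bits
Distinct pixel values = 2^28
= 268,435,456 pixel values


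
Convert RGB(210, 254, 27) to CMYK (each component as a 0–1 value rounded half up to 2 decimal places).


R'=210/255≈0.8235, G'=254/255≈0.9961, B'=27/255≈0.1059
K = 1 - max(R',G',B') = 1 - 254/255 = 1/255 = 0.00392… → 0.00
(1-R'-K)/(1-K) simplifies to (max-R)/max with max = 254:
C = (254-210)/254 = 44/254 = 0.17322… → 0.17
M = (254-254)/254 = 0/254 = 0 → 0.00
Y = (254-27)/254 = 227/254 = 0.89370… → 0.89
= CMYK(0.17, 0.00, 0.89, 0.00)


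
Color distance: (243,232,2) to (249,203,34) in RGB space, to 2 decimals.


d = √[(R₁-R₂)² + (G₁-G₂)² + (B₁-B₂)²]
d = √[(243-249)² + (232-203)² + (2-34)²]
d = √[36 + 841 + 1024]
d = √1901
d ≈ 43.60


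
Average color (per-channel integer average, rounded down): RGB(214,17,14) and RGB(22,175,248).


Midpoint: each channel = ⌊(C₁+C₂)/2⌋
R: ⌊(214+22)/2⌋ = 118
G: ⌊(17+175)/2⌋ = 96
B: ⌊(14+248)/2⌋ = 131
= RGB(118, 96, 131)


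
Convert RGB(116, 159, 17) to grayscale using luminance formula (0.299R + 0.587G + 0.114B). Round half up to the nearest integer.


Gray = 0.299×R + 0.587×G + 0.114×B
Gray = 0.299×116 + 0.587×159 + 0.114×17
Gray = 34.684 + 93.333 + 1.938
Gray = 129.955 → round half up → 130
Gray = 130


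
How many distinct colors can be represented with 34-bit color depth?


Colors = 2^bits = 2^34
= 17,179,869,184 colors


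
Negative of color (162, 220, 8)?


Invert: (255-R, 255-G, 255-B)
R: 255-162 = 93
G: 255-220 = 35
B: 255-8 = 247
= RGB(93, 35, 247)


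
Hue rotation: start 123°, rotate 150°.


New hue = (H + rotation) mod 360
New hue = (123 + 150) mod 360
= 273 mod 360
= 273°


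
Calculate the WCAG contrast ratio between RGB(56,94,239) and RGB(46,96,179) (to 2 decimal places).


Linearize each sRGB channel c=v/255: c/12.92 if c ≤ 0.04045 else ((c+0.055)/1.055)^2.4
L = 0.2126×R_lin + 0.7152×G_lin + 0.0722×B_lin
Color 1 (56,94,239):
  R=56: 56/255≈0.2196 > 0.04045 → ((0.2196+0.055)/1.055)^2.4 ≈ 0.03955
  G=94: 94/255≈0.3686 > 0.04045 → ((0.3686+0.055)/1.055)^2.4 ≈ 0.11193
  B=239: 239/255≈0.9373 > 0.04045 → ((0.9373+0.055)/1.055)^2.4 ≈ 0.86316
  L1 = 0.2126×0.03955 + 0.7152×0.11193 + 0.0722×0.86316 ≈ 0.15078
Color 2 (46,96,179):
  R=46: 46/255≈0.1804 > 0.04045 → ((0.1804+0.055)/1.055)^2.4 ≈ 0.02732
  G=96: 96/255≈0.3765 > 0.04045 → ((0.3765+0.055)/1.055)^2.4 ≈ 0.11697
  B=179: 179/255≈0.7020 > 0.04045 → ((0.7020+0.055)/1.055)^2.4 ≈ 0.45079
  L2 = 0.2126×0.02732 + 0.7152×0.11697 + 0.0722×0.45079 ≈ 0.12201
Lighter = 0.15078, Darker = 0.12201
Ratio = (L_lighter + 0.05) / (L_darker + 0.05)
Ratio = (0.15078 + 0.05) / (0.12201 + 0.05) = 0.20078 / 0.17201 ≈ 1.1672
Ratio ≈ 1.17:1


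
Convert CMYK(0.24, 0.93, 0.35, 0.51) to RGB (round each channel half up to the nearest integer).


R = 255 × (1-C) × (1-K) = 255 × 0.76 × 0.49 = 94.962 → 95
G = 255 × (1-M) × (1-K) = 255 × 0.07 × 0.49 = 8.7465 → 9
B = 255 × (1-Y) × (1-K) = 255 × 0.65 × 0.49 = 81.2175 → 81
= RGB(95, 9, 81)


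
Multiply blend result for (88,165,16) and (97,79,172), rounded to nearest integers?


Multiply: C = A×B/255, rounded to nearest integer
R: 88×97/255 = 8536/255 ≈ 33.475 → 33
G: 165×79/255 = 13035/255 ≈ 51.118 → 51
B: 16×172/255 = 2752/255 ≈ 10.792 → 11
= RGB(33, 51, 11)


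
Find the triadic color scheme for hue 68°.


Triadic: equally spaced at 120° intervals
H1 = 68°
H2 = (68 + 120) mod 360 = 188°
H3 = (68 + 240) mod 360 = 308°
Triadic = 68°, 188°, 308°


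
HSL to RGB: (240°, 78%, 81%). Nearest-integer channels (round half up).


H=240°, S=0.78, L=0.81
C = (1-|2L-1|)×S = (1-|0.62|)×0.78 = 0.2964
H' = H/60 = 240/60 ≈ 4.0000; X = C×(1-|H' mod 2 - 1|) = 0.0
m = L - C/2 = 0.81 - 0.1482 = 0.6618
Sector ⌊H'⌋ = 4 → (R',G',B') = (0.0, 0.0, 0.2964)
RGB = ((R'+m)×255, (G'+m)×255, (B'+m)×255) = (168.759, 168.759, 244.341)
Round half up → RGB(169, 169, 244)


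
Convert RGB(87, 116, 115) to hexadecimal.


R = 87 → 57 (hex)
G = 116 → 74 (hex)
B = 115 → 73 (hex)
Hex = #577473


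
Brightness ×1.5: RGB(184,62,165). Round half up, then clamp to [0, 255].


Multiply each channel by 1.5, round half up, clamp to [0, 255]
R: 184×1.5 = 276 → clamp → 255
G: 62×1.5 = 93
B: 165×1.5 = 247.5 → round → 248
= RGB(255, 93, 248)


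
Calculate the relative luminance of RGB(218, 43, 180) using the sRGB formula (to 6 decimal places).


Linearize each channel (sRGB transfer function): c = v/255; c_lin = c/12.92 if c ≤ 0.04045, else ((c+0.055)/1.055)^2.4
  R: 218/255 ≈ 0.854902 > 0.04045 → ((0.854902+0.055)/1.055)^2.4 ≈ 0.701102
  G: 43/255 ≈ 0.168627 > 0.04045 → ((0.168627+0.055)/1.055)^2.4 ≈ 0.024158
  B: 180/255 ≈ 0.705882 > 0.04045 → ((0.705882+0.055)/1.055)^2.4 ≈ 0.456411
R_lin = 0.701102, G_lin = 0.024158, B_lin = 0.456411
L = 0.2126×R + 0.7152×G + 0.0722×B
L = 0.2126×0.701102 + 0.7152×0.024158 + 0.0722×0.456411
L ≈ 0.199285


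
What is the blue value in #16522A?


Color: #16522A
R = 16 = 22
G = 52 = 82
B = 2A = 42
Blue = 42


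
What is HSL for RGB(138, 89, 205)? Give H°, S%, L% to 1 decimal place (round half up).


Normalize: R'=138/255≈0.5412, G'=89/255≈0.3490, B'=205/255≈0.8039
Max=205/255, Min=89/255, Δ=Max-Min=116/255
L = (Max+Min)/2 = (205+89)/510 = 294/510 = 0.57647… → L = 57.6%
L > 0.5 → S = Δ/(2-Max-Min) = 116/(510-205-89) = 116/216 = 0.53703… → S = 53.7%
(the 1/255 factors cancel in S and H, so raw channel differences can be used)
Max is B' → H = 60 × ((R-G)/Δ + 4) = 60 × ((138-89)/116 + 4)
  49/116 + 4 = 0.4224… + 4 = 4.4224…
  H = 60 × 4.4224… = 265.344…° → H = 265.3°
= HSL(265.3°, 53.7%, 57.6%)


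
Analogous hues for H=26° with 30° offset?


Base hue: 26°
Left analog: (26 - 30) mod 360 = 356°
Right analog: (26 + 30) mod 360 = 56°
Analogous hues = 356° and 56°


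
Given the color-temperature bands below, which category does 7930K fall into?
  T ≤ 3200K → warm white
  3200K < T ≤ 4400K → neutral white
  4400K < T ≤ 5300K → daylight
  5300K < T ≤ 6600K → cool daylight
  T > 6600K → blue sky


Temperature: 7930K
7930K > 6600K → blue sky
Classification: blue sky


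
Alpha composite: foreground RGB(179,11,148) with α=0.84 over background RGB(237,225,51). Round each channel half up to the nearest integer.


C = α×F + (1-α)×B, with 1-α = 0.16
R: 0.84×179 + 0.16×237 = 150.36 + 37.92 = 188.28 → 188
G: 0.84×11 + 0.16×225 = 9.24 + 36.00 = 45.24 → 45
B: 0.84×148 + 0.16×51 = 124.32 + 8.16 = 132.48 → 132
= RGB(188, 45, 132)


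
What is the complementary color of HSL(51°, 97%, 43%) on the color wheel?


Complement = opposite side of color wheel = hue + 180°
H' = (51 + 180) mod 360 = 231°
S and L unchanged.
= HSL(231°, 97%, 43%)


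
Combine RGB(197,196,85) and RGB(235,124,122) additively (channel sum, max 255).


Additive: each channel = min(255, C₁+C₂)
R: 197+235 = 432 → 255
G: 196+124 = 320 → 255
B: 85+122 = 207 → 207
= RGB(255, 255, 207)


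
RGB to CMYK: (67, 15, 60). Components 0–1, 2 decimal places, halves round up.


R'=67/255≈0.2627, G'=15/255≈0.0588, B'=60/255≈0.2353
K = 1 - max(R',G',B') = 1 - 67/255 = 188/255 = 0.73725… → 0.74
(1-R'-K)/(1-K) simplifies to (max-R)/max with max = 67:
C = (67-67)/67 = 0/67 = 0 → 0.00
M = (67-15)/67 = 52/67 = 0.77611… → 0.78
Y = (67-60)/67 = 7/67 = 0.10447… → 0.10
= CMYK(0.00, 0.78, 0.10, 0.74)


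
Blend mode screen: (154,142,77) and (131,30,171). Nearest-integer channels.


Screen: C = 255 - (255-A)×(255-B)/255, rounded to nearest integer
R: 255 - (255-154)×(255-131)/255 = 255 - 12524/255 ≈ 255 - 49.114 = 205.886 → 206
G: 255 - (255-142)×(255-30)/255 = 255 - 25425/255 ≈ 255 - 99.706 = 155.294 → 155
B: 255 - (255-77)×(255-171)/255 = 255 - 14952/255 ≈ 255 - 58.635 = 196.365 → 196
= RGB(206, 155, 196)


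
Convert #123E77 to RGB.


12 → 18 (R)
3E → 62 (G)
77 → 119 (B)
= RGB(18, 62, 119)


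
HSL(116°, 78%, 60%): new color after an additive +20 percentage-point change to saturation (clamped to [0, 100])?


Original S = 78%
Adjustment = +20 percentage points
New S = 78 + (20) = 98
Clamp to [0, 100] → 98
= HSL(116°, 98%, 60%)


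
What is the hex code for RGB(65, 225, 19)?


R = 65 → 41 (hex)
G = 225 → E1 (hex)
B = 19 → 13 (hex)
Hex = #41E113


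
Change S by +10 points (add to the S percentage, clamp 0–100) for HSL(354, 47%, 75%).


Original S = 47%
Adjustment = +10 percentage points
New S = 47 + (10) = 57
Clamp to [0, 100] → 57
= HSL(354°, 57%, 75%)


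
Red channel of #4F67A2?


Color: #4F67A2
R = 4F = 79
G = 67 = 103
B = A2 = 162
Red = 79
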